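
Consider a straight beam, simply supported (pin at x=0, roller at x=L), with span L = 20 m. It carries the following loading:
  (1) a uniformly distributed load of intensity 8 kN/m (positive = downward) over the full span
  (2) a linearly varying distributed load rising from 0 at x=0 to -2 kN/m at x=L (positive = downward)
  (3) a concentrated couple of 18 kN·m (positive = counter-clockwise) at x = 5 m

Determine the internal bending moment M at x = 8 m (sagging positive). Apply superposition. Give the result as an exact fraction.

M(8) = 1642/5 kN·m

Load 1 — uniform load w=8 kN/m over full span:
  M_1 = wx(L-x)/2 = 8·8·(20-8)/2 = 384 kN·m
Load 2 — triangular load w₀=-2 kN/m (0→w₀ over full span):
  M_2 = w₀Lx/6 - w₀x³/(6L) = (-2)·20·8/6 - (-2)·8³/(6·20) = -224/5 kN·m
Load 3 — applied couple M₀=18 kN·m at a=5 m (b=L-a=15):
  M_3 = M₀x/L - M₀  [x>a] = 18·8/20 - 18 = -54/5 kN·m
Superposition: M = Σ M_i = 1642/5 kN·m ≈ 328.400000 kN·m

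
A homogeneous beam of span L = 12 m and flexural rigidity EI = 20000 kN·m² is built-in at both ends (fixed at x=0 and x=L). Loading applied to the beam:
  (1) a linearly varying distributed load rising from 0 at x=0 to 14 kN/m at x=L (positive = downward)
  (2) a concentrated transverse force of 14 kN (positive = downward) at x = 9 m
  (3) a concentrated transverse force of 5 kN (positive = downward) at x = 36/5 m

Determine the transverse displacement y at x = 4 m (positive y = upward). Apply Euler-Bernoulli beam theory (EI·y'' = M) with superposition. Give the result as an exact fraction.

y(4) = -77789/4500000 m

Load 1 — triangular load w₀=14 kN/m (0→w₀ over full span):
  y_1 = -w₀x²(L-x)²(x+2L)/(120LEI) = -14·4²·(12-4)²·(4+2·12)/(120·12·20000) = -392/28125 m
Load 2 — point force P=14 kN at a=9 m (b=L-a=3):
  y_2 = -Pb²x²(3aL-(3a+b)x)/(6L³EI)  [x≤a] = -14·3²·4²·(3·9·12-(3·9+3)·4)/(6·12³·20000) = -119/60000 m
Load 3 — point force P=5 kN at a=36/5 m (b=L-a=24/5):
  y_3 = -Pb²x²(3aL-(3a+b)x)/(6L³EI)  [x≤a] = -5·(24/5)²·4²·(3·(36/5)·12-(3·(36/5)+(24/5))·4)/(6·12³·20000) = -64/46875 m
Superposition: y = Σ y_i = -77789/4500000 m ≈ -0.017286 m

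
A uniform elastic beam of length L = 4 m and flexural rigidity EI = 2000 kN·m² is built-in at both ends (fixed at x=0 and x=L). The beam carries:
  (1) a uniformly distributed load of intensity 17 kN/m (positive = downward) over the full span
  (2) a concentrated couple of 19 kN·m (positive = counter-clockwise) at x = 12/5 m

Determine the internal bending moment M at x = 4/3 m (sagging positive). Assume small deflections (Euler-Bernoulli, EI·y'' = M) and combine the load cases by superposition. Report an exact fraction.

M(4/3) = 2384/225 kN·m

Load 1 — uniform load w=17 kN/m over full span:
  M_1 = wLx/2 - wL²/12 - wx²/2 = 17·4·(4/3)/2 - 17·4²/12 - 17·(4/3)²/2 = 68/9 kN·m
Load 2 — applied couple M₀=19 kN·m at a=12/5 m (b=L-a=8/5):
  M_2 = R_Ax - M_A  [x≤a] with R_A=171/25, M_A=152/25 = (171/25)·(4/3) - (152/25) = 76/25 kN·m
Superposition: M = Σ M_i = 2384/225 kN·m ≈ 10.595556 kN·m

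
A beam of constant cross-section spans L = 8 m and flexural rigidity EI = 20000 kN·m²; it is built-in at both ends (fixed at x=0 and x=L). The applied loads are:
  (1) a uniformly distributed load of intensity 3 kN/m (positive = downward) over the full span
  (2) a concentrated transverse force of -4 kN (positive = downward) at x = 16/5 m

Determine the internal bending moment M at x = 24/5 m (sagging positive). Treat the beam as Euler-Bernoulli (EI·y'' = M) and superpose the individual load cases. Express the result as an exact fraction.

Load 1 — uniform load w=3 kN/m over full span:
  M_1 = wLx/2 - wL²/12 - wx²/2 = 3·8·(24/5)/2 - 3·8²/12 - 3·(24/5)²/2 = 176/25 kN·m
Load 2 — point force P=-4 kN at a=16/5 m (b=L-a=24/5):
  M_2 = Pa²(a+3b)(L-x)/L³ - Pa²b/L²  [x>a] = (-4)·(16/5)²·((16/5)+3·(24/5))·(8-(24/5))/8³ - (-4)·(16/5)²·(24/5)/8² = -896/625 kN·m
Superposition: M = Σ M_i = 3504/625 kN·m ≈ 5.606400 kN·m

M(24/5) = 3504/625 kN·m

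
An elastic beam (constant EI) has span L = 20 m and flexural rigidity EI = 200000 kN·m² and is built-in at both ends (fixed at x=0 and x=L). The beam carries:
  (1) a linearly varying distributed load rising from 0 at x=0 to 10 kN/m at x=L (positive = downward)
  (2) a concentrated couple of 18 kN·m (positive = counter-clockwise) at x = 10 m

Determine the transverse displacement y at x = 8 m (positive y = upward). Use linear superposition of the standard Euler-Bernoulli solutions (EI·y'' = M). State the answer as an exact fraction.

y(8) = -117/12500 m

Load 1 — triangular load w₀=10 kN/m (0→w₀ over full span):
  y_1 = -w₀x²(L-x)²(x+2L)/(120LEI) = -10·8²·(20-8)²·(8+2·20)/(120·20·200000) = -144/15625 m
Load 2 — applied couple M₀=18 kN·m at a=10 m (b=L-a=10):
  y_2 = (R_Ax³/6 - M_Ax²/2)/EI  [x≤a] with R_A=27/20, M_A=9/2 = ((27/20)·8³/6 - (9/2)·8²/2)/200000 = -9/62500 m
Superposition: y = Σ y_i = -117/12500 m ≈ -0.009360 m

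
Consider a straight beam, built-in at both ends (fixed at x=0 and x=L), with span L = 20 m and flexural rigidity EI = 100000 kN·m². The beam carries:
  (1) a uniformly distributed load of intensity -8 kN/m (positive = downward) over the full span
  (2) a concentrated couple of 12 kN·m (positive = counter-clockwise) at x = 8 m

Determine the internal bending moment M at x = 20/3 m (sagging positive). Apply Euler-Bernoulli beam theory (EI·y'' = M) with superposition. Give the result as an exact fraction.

Load 1 — uniform load w=-8 kN/m over full span:
  M_1 = wLx/2 - wL²/12 - wx²/2 = (-8)·20·(20/3)/2 - (-8)·20²/12 - (-8)·(20/3)²/2 = -800/9 kN·m
Load 2 — applied couple M₀=12 kN·m at a=8 m (b=L-a=12):
  M_2 = R_Ax - M_A  [x≤a] with R_A=108/125, M_A=36/25 = (108/125)·(20/3) - (36/25) = 108/25 kN·m
Superposition: M = Σ M_i = -19028/225 kN·m ≈ -84.568889 kN·m

M(20/3) = -19028/225 kN·m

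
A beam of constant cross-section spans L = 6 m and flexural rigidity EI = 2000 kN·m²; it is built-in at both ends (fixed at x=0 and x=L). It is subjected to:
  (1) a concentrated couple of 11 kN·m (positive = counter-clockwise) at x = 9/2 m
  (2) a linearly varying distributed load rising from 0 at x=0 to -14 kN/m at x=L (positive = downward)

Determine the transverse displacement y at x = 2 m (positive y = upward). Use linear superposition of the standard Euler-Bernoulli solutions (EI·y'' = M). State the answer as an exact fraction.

y(2) = 4787/720000 m

Load 1 — applied couple M₀=11 kN·m at a=9/2 m (b=L-a=3/2):
  y_1 = (R_Ax³/6 - M_Ax²/2)/EI  [x≤a] with R_A=33/16, M_A=55/16 = ((33/16)·2³/6 - (55/16)·2²/2)/2000 = -33/16000 m
Load 2 — triangular load w₀=-14 kN/m (0→w₀ over full span):
  y_2 = -w₀x²(L-x)²(x+2L)/(120LEI) = -(-14)·2²·(6-2)²·(2+2·6)/(120·6·2000) = 49/5625 m
Superposition: y = Σ y_i = 4787/720000 m ≈ 0.006649 m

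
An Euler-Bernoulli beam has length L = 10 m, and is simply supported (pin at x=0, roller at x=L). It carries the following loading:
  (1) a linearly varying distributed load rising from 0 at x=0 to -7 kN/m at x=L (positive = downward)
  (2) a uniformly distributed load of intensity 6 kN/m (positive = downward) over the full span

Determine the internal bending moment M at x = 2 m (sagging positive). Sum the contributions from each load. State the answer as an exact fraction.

M(2) = 128/5 kN·m

Load 1 — triangular load w₀=-7 kN/m (0→w₀ over full span):
  M_1 = w₀Lx/6 - w₀x³/(6L) = (-7)·10·2/6 - (-7)·2³/(6·10) = -112/5 kN·m
Load 2 — uniform load w=6 kN/m over full span:
  M_2 = wx(L-x)/2 = 6·2·(10-2)/2 = 48 kN·m
Superposition: M = Σ M_i = 128/5 kN·m ≈ 25.600000 kN·m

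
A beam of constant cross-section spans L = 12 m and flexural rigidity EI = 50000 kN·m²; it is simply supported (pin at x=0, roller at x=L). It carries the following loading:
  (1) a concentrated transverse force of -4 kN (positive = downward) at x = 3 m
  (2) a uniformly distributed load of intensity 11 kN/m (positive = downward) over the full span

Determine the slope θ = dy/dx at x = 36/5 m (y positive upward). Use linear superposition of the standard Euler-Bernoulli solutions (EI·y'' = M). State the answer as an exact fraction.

θ(36/5) = 55863/12500000 rad

Load 1 — point force P=-4 kN at a=3 m (b=L-a=9):
  θ_1 = -Pa(2L²-6Lx+3x²+a²)/(6LEI)  [x>a] = -(-4)·3·(2·12²-6·12·(36/5)+3·(36/5)²+3²)/(6·12·50000) = -549/2500000 rad
Load 2 — uniform load w=11 kN/m over full span:
  θ_2 = -w(L³-6Lx²+4x³)/(24EI) = -11·(12³-6·12·(36/5)²+4·(36/5)³)/(24·50000) = 3663/781250 rad
Superposition: θ = Σ θ_i = 55863/12500000 rad ≈ 0.004469 rad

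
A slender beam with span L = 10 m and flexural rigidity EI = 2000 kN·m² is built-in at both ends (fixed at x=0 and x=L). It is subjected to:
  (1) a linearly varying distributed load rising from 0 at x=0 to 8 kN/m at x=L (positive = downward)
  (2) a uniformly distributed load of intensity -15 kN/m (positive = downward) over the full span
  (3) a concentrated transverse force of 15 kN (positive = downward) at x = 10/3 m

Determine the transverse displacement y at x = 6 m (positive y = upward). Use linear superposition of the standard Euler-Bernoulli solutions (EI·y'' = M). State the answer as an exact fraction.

Load 1 — triangular load w₀=8 kN/m (0→w₀ over full span):
  y_1 = -w₀x²(L-x)²(x+2L)/(120LEI) = -8·6²·(10-6)²·(6+2·10)/(120·10·2000) = -156/3125 m
Load 2 — uniform load w=-15 kN/m over full span:
  y_2 = -wx²(L-x)²/(24EI) = -(-15)·6²·(10-6)²/(24·2000) = 9/50 m
Load 3 — point force P=15 kN at a=10/3 m (b=L-a=20/3):
  y_3 = -Pa²(L-x)²(3bL-(3b+a)(L-x))/(6L³EI)  [x>a] = -15·(10/3)²·(10-6)²·(3·(20/3)·10-(3·(20/3)+(10/3))·(10-6))/(6·10³·2000) = -16/675 m
Superposition: y = Σ y_i = 17951/168750 m ≈ 0.106376 m

y(6) = 17951/168750 m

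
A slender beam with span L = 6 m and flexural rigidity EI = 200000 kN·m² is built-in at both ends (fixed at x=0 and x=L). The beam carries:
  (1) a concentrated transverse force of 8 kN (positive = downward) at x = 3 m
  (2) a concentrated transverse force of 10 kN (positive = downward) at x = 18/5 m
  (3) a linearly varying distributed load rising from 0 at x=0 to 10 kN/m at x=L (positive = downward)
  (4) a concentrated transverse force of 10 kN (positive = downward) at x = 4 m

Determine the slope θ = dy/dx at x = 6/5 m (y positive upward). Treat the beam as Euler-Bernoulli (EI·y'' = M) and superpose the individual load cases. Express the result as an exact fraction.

θ(6/5) = -4741/46875000 rad

Load 1 — point force P=8 kN at a=3 m (b=L-a=3):
  θ_1 = -Pb²x(2aL-(3a+b)x)/(2L³EI)  [x≤a] = -8·3²·(6/5)·(2·3·6-(3·3+3)·(6/5))/(2·6³·200000) = -27/1250000 rad
Load 2 — point force P=10 kN at a=18/5 m (b=L-a=12/5):
  θ_2 = -Pb²x(2aL-(3a+b)x)/(2L³EI)  [x≤a] = -10·(12/5)²·(6/5)·(2·(18/5)·6-(3·(18/5)+(12/5))·(6/5))/(2·6³·200000) = -171/7812500 rad
Load 3 — triangular load w₀=10 kN/m (0→w₀ over full span):
  θ_3 = -w₀(2x(L-x)(L-2x)(x+2L)+x²(L-x)²)/(120LEI) = -10·(2·(6/5)·(6-(6/5))·(6-2·(6/5))·((6/5)+2·6)+(6/5)²·(6-(6/5))²)/(120·6·200000) = -63/1562500 rad
Load 4 — point force P=10 kN at a=4 m (b=L-a=2):
  θ_4 = -Pb²x(2aL-(3a+b)x)/(2L³EI)  [x≤a] = -10·2²·(6/5)·(2·4·6-(3·4+2)·(6/5))/(2·6³·200000) = -13/750000 rad
Superposition: θ = Σ θ_i = -4741/46875000 rad ≈ -0.000101 rad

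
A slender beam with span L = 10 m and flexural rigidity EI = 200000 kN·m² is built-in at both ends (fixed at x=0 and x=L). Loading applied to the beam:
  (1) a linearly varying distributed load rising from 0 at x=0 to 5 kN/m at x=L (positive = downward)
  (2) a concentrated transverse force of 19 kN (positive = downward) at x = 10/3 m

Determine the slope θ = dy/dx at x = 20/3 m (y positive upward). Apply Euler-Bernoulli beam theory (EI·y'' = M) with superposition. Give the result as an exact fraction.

θ(20/3) = 11/64800 rad

Load 1 — triangular load w₀=5 kN/m (0→w₀ over full span):
  θ_1 = -w₀(2x(L-x)(L-2x)(x+2L)+x²(L-x)²)/(120LEI) = -5·(2·(20/3)·(10-(20/3))·(10-2·(20/3))·((20/3)+2·10)+(20/3)²·(10-(20/3))²)/(120·10·200000) = 7/97200 rad
Load 2 — point force P=19 kN at a=10/3 m (b=L-a=20/3):
  θ_2 = Pa²(L-x)(2bL-(3b+a)(L-x))/(2L³EI)  [x>a] = 19·(10/3)²·(10-(20/3))·(2·(20/3)·10-(3·(20/3)+(10/3))·(10-(20/3)))/(2·10³·200000) = 19/194400 rad
Superposition: θ = Σ θ_i = 11/64800 rad ≈ 0.000170 rad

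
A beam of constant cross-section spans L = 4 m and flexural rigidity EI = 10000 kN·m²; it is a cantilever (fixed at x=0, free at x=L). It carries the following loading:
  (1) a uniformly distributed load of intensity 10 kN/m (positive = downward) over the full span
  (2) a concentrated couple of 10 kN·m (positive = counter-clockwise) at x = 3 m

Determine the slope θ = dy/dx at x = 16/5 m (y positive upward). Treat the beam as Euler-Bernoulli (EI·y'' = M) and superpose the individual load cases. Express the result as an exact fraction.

θ(16/5) = -2843/375000 rad

Load 1 — uniform load w=10 kN/m over full span:
  θ_1 = -wx(x²-3Lx+3L²)/(6EI) = -10·(16/5)·((16/5)²-3·4·(16/5)+3·4²)/(6·10000) = -496/46875 rad
Load 2 — applied couple M₀=10 kN·m at a=3 m (b=L-a=1):
  θ_2 = M₀a/EI  [x>a] = 10·3/10000 = 3/1000 rad
Superposition: θ = Σ θ_i = -2843/375000 rad ≈ -0.007581 rad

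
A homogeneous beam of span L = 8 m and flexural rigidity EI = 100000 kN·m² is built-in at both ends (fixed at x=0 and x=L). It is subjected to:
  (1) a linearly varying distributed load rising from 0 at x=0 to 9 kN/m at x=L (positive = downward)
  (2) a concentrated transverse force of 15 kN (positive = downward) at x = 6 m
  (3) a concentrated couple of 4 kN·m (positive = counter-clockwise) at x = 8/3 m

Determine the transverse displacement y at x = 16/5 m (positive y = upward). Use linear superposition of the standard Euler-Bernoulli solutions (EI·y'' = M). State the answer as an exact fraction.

y(16/5) = -54097/97656250 m

Load 1 — triangular load w₀=9 kN/m (0→w₀ over full span):
  y_1 = -w₀x²(L-x)²(x+2L)/(120LEI) = -9·(16/5)²·(8-(16/5))²·((16/5)+2·8)/(120·8·100000) = -20736/48828125 m
Load 2 — point force P=15 kN at a=6 m (b=L-a=2):
  y_2 = -Pb²x²(3aL-(3a+b)x)/(6L³EI)  [x≤a] = -15·2²·(16/5)²·(3·6·8-(3·6+2)·(16/5))/(6·8³·100000) = -1/6250 m
Load 3 — applied couple M₀=4 kN·m at a=8/3 m (b=L-a=16/3):
  y_3 = (R_Ax³/6 - M_Ax²/2 - M₀(x-a)²/2)/EI  [x>a] with R_A=2/3, M_A=0 = ((2/3)·(16/5)³/6 - 0·(16/5)²/2 - 4·((16/5)-(8/3))²/2)/100000 = 12/390625 m
Superposition: y = Σ y_i = -54097/97656250 m ≈ -0.000554 m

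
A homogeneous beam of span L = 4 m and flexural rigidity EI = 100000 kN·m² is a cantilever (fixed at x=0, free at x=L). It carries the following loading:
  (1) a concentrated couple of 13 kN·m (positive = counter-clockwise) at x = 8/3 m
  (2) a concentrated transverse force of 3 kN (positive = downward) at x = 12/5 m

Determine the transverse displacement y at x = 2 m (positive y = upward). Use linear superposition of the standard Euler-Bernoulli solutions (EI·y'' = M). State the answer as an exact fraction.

Load 1 — applied couple M₀=13 kN·m at a=8/3 m (b=L-a=4/3):
  y_1 = M₀x²/(2EI)  [x≤a] = 13·2²/(2·100000) = 13/50000 m
Load 2 — point force P=3 kN at a=12/5 m (b=L-a=8/5):
  y_2 = -Px²(3a-x)/(6EI)  [x≤a] = -3·2²·(3·(12/5)-2)/(6·100000) = -13/125000 m
Superposition: y = Σ y_i = 39/250000 m ≈ 0.000156 m

y(2) = 39/250000 m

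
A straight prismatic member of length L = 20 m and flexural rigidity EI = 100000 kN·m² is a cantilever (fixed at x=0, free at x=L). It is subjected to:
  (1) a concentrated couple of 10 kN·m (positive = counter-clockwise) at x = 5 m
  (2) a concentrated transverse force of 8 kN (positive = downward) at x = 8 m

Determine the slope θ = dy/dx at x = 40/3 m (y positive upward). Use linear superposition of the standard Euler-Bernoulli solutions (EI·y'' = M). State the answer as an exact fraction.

θ(40/3) = -103/50000 rad

Load 1 — applied couple M₀=10 kN·m at a=5 m (b=L-a=15):
  θ_1 = M₀a/EI  [x>a] = 10·5/100000 = 1/2000 rad
Load 2 — point force P=8 kN at a=8 m (b=L-a=12):
  θ_2 = -Pa²/(2EI)  [x>a] = -8·8²/(2·100000) = -8/3125 rad
Superposition: θ = Σ θ_i = -103/50000 rad ≈ -0.002060 rad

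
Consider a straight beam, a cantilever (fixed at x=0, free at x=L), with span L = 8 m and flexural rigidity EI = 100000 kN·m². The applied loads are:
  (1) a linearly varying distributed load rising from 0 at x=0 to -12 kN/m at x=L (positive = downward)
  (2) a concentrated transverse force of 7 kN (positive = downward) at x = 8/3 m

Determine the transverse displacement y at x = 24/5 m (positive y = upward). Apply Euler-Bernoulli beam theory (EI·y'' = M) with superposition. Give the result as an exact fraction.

Load 1 — triangular load w₀=-12 kN/m (0→w₀ over full span):
  y_1 = (w₀Lx³/12-w₀L²x²/6-w₀x⁵/(120L))/EI = ((-12)·8·(24/5)³/12-(-12)·8²·(24/5)²/6-(-12)·(24/5)⁵/(120·8))/100000 = 1023552/48828125 m
Load 2 — point force P=7 kN at a=8/3 m (b=L-a=16/3):
  y_2 = -Pa²(3x-a)/(6EI)  [x>a] = -7·(8/3)²·(3·(24/5)-(8/3))/(6·100000) = -1232/1265625 m
Superposition: y = Σ y_i = 79057712/3955078125 m ≈ 0.019989 m

y(24/5) = 79057712/3955078125 m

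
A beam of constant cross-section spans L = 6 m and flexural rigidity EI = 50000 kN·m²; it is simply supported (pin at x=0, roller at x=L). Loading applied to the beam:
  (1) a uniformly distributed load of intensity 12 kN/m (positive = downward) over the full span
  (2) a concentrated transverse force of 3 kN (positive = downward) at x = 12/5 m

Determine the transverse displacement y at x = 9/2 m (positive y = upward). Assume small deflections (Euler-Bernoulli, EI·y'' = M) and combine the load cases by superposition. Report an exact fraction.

y(9/2) = -610713/200000000 m

Load 1 — uniform load w=12 kN/m over full span:
  y_1 = -wx(L³-2Lx²+x³)/(24EI) = -12·(9/2)·(6³-2·6·(9/2)²+(9/2)³)/(24·50000) = -4617/1600000 m
Load 2 — point force P=3 kN at a=12/5 m (b=L-a=18/5):
  y_2 = -Pa(L-x)(2Lx-a²-x²)/(6LEI)  [x>a] = -3·(12/5)·(6-(9/2))·(2·6·(9/2)-(12/5)²-(9/2)²)/(6·6·50000) = -8397/50000000 m
Superposition: y = Σ y_i = -610713/200000000 m ≈ -0.003054 m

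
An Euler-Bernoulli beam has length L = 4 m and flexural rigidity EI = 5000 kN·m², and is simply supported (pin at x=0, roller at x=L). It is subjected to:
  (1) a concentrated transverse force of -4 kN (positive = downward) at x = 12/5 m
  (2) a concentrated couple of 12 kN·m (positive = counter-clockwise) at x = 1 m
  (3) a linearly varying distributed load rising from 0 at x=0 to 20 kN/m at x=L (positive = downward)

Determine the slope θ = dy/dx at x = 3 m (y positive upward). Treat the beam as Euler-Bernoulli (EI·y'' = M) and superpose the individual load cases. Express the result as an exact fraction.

Load 1 — point force P=-4 kN at a=12/5 m (b=L-a=8/5):
  θ_1 = -Pa(2L²-6Lx+3x²+a²)/(6LEI)  [x>a] = -(-4)·(12/5)·(2·4²-6·4·3+3·3²+(12/5)²)/(6·4·5000) = -181/312500 rad
Load 2 — applied couple M₀=12 kN·m at a=1 m (b=L-a=3):
  θ_2 = (M₀x²/(2L)-M₀(x-a)+C₁)/EI  [x>a] with C₁=M₀(3b²-L²)/(6L)=11/2 = (12·3²/(2·4)-12·(3-1)+(11/2))/5000 = -1/1000 rad
Load 3 — triangular load w₀=20 kN/m (0→w₀ over full span):
  θ_3 = -w₀(7L⁴-30L²x²+15x⁴)/(360LEI) = -20·(7·4⁴-30·4²·3²+15·3⁴)/(360·4·5000) = 1313/360000 rad
Superposition: θ = Σ θ_i = 93061/45000000 rad ≈ 0.002068 rad

θ(3) = 93061/45000000 rad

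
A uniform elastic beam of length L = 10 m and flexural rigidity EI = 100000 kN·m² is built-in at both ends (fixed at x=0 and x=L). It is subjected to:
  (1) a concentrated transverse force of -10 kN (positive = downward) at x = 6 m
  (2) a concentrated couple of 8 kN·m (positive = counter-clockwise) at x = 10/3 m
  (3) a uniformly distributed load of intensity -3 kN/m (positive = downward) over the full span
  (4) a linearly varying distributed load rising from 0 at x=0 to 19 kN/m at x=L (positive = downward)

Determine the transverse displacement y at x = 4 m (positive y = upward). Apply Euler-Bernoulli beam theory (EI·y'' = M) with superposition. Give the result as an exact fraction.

Load 1 — point force P=-10 kN at a=6 m (b=L-a=4):
  y_1 = -Pb²x²(3aL-(3a+b)x)/(6L³EI)  [x≤a] = -(-10)·4²·4²·(3·6·10-(3·6+4)·4)/(6·10³·100000) = 92/234375 m
Load 2 — applied couple M₀=8 kN·m at a=10/3 m (b=L-a=20/3):
  y_2 = (R_Ax³/6 - M_Ax²/2 - M₀(x-a)²/2)/EI  [x>a] with R_A=16/15, M_A=0 = ((16/15)·4³/6 - 0·4²/2 - 8·(4-(10/3))²/2)/100000 = 3/31250 m
Load 3 — uniform load w=-3 kN/m over full span:
  y_3 = -wx²(L-x)²/(24EI) = -(-3)·4²·(10-4)²/(24·100000) = 9/12500 m
Load 4 — triangular load w₀=19 kN/m (0→w₀ over full span):
  y_4 = -w₀x²(L-x)²(x+2L)/(120LEI) = -19·4²·(10-4)²·(4+2·10)/(120·10·100000) = -171/78125 m
Superposition: y = Σ y_i = -919/937500 m ≈ -0.000980 m

y(4) = -919/937500 m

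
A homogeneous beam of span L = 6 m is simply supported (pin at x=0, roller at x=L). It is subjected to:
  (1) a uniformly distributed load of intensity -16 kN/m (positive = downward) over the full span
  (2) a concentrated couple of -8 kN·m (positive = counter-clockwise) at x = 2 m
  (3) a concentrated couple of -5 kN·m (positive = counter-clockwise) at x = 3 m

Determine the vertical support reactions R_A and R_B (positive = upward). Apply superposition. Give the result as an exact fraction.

R_A = -301/6 kN, R_B = -275/6 kN

Load 1 — uniform load w=-16 kN/m over full span:
  R_A = wL/2 = (-16)·6/2 = -48 kN
  R_B = wL/2 = (-16)·6/2 = -48 kN
Load 2 — applied couple M₀=-8 kN·m at a=2 m (b=L-a=4):
  R_A = M₀/L = (-8)/6 = -4/3 kN
  R_B = -M₀/L = -(-8)/6 = 4/3 kN
Load 3 — applied couple M₀=-5 kN·m at a=3 m (b=L-a=3):
  R_A = M₀/L = (-5)/6 = -5/6 kN
  R_B = -M₀/L = -(-5)/6 = 5/6 kN
Superposition: R_A = -301/6 kN, R_B = -275/6 kN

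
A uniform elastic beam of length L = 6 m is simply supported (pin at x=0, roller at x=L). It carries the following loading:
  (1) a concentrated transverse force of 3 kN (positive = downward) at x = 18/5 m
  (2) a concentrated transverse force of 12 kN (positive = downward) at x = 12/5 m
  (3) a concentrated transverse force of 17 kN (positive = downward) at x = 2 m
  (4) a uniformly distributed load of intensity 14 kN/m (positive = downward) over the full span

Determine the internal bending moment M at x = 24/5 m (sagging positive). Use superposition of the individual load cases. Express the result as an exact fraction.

M(24/5) = 1376/25 kN·m

Load 1 — point force P=3 kN at a=18/5 m (b=L-a=12/5):
  M_1 = Pa(L-x)/L  [x>a] = 3·(18/5)·(6-(24/5))/6 = 54/25 kN·m
Load 2 — point force P=12 kN at a=12/5 m (b=L-a=18/5):
  M_2 = Pa(L-x)/L  [x>a] = 12·(12/5)·(6-(24/5))/6 = 144/25 kN·m
Load 3 — point force P=17 kN at a=2 m (b=L-a=4):
  M_3 = Pa(L-x)/L  [x>a] = 17·2·(6-(24/5))/6 = 34/5 kN·m
Load 4 — uniform load w=14 kN/m over full span:
  M_4 = wx(L-x)/2 = 14·(24/5)·(6-(24/5))/2 = 1008/25 kN·m
Superposition: M = Σ M_i = 1376/25 kN·m ≈ 55.040000 kN·m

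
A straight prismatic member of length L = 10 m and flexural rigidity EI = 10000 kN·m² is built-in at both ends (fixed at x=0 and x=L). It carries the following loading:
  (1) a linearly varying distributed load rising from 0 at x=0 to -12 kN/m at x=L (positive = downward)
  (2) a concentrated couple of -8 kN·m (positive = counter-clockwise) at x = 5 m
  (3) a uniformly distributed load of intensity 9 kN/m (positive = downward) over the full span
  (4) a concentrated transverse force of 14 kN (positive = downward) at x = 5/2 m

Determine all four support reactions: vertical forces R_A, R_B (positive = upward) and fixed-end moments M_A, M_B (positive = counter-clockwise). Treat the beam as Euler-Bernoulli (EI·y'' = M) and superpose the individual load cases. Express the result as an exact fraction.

R_A = 3009/80 kN, M_A = 843/16 kN·m, R_B = 511/80 kN, M_B = -377/16 kN·m

Load 1 — triangular load w₀=-12 kN/m (0→w₀ over full span):
  R_A = 3w₀L/20 = 3·(-12)·10/20 = -18 kN
  M_A = w₀L²/30 = (-12)·10²/30 = -40 kN·m
  R_B = 7w₀L/20 = 7·(-12)·10/20 = -42 kN
  M_B = -w₀L²/20 = -(-12)·10²/20 = 60 kN·m
Load 2 — applied couple M₀=-8 kN·m at a=5 m (b=L-a=5):
  R_A = 6M₀ab/L³ = 6·(-8)·5·5/10³ = -6/5 kN
  M_A = M₀b(2a-b)/L² = (-8)·5·(2·5-5)/10² = -2 kN·m
  R_B = -6M₀ab/L³ = -6·(-8)·5·5/10³ = 6/5 kN
  M_B = M₀a(2b-a)/L² = (-8)·5·(2·5-5)/10² = -2 kN·m
Load 3 — uniform load w=9 kN/m over full span:
  R_A = wL/2 = 9·10/2 = 45 kN
  M_A = wL²/12 = 9·10²/12 = 75 kN·m
  R_B = wL/2 = 9·10/2 = 45 kN
  M_B = -wL²/12 = -9·10²/12 = -75 kN·m
Load 4 — point force P=14 kN at a=5/2 m (b=L-a=15/2):
  R_A = Pb²(3a+b)/L³ = 14·(15/2)²·(3·(5/2)+(15/2))/10³ = 189/16 kN
  M_A = Pab²/L² = 14·(5/2)·(15/2)²/10² = 315/16 kN·m
  R_B = Pa²(a+3b)/L³ = 14·(5/2)²·((5/2)+3·(15/2))/10³ = 35/16 kN
  M_B = -Pa²b/L² = -14·(5/2)²·(15/2)/10² = -105/16 kN·m
Superposition: R_A = 3009/80 kN, M_A = 843/16 kN·m, R_B = 511/80 kN, M_B = -377/16 kN·m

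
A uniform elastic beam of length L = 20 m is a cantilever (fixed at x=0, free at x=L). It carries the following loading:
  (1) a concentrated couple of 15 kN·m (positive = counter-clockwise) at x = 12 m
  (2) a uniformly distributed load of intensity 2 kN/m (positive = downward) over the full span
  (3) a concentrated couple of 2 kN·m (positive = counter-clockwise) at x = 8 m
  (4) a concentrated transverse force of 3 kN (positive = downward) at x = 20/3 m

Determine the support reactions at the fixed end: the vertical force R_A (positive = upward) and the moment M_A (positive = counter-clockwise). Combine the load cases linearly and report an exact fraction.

R_A = 43 kN, M_A = 403 kN·m

Load 1 — applied couple M₀=15 kN·m at a=12 m (b=L-a=8):
  R_A = 0 kN
  M_A = -M₀ = -15 kN·m
Load 2 — uniform load w=2 kN/m over full span:
  R_A = wL = 2·20 = 40 kN
  M_A = wL²/2 = 2·20²/2 = 400 kN·m
Load 3 — applied couple M₀=2 kN·m at a=8 m (b=L-a=12):
  R_A = 0 kN
  M_A = -M₀ = -2 kN·m
Load 4 — point force P=3 kN at a=20/3 m (b=L-a=40/3):
  R_A = P = 3 kN
  M_A = Pa = 3·(20/3) = 20 kN·m
Superposition: R_A = 43 kN, M_A = 403 kN·m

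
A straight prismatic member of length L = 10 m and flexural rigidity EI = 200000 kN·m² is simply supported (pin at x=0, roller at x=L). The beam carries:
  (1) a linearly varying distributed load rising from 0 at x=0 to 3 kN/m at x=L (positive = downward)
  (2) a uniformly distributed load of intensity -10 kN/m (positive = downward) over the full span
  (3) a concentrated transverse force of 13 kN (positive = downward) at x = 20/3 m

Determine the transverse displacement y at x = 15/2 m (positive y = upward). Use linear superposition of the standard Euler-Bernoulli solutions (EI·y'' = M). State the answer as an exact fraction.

y(15/2) = 200533/66355200 m

Load 1 — triangular load w₀=3 kN/m (0→w₀ over full span):
  y_1 = -w₀x(7L⁴-10L²x²+3x⁴)/(360LEI) = -3·(15/2)·(7·10⁴-10·10²·(15/2)²+3·(15/2)⁴)/(360·10·200000) = -119/163840 m
Load 2 — uniform load w=-10 kN/m over full span:
  y_2 = -wx(L³-2Lx²+x³)/(24EI) = -(-10)·(15/2)·(10³-2·10·(15/2)²+(15/2)³)/(24·200000) = 19/4096 m
Load 3 — point force P=13 kN at a=20/3 m (b=L-a=10/3):
  y_3 = -Pa(L-x)(2Lx-a²-x²)/(6LEI)  [x>a] = -13·(20/3)·(10-(15/2))·(2·10·(15/2)-(20/3)²-(15/2)²)/(6·10·200000) = -923/1036800 m
Superposition: y = Σ y_i = 200533/66355200 m ≈ 0.003022 m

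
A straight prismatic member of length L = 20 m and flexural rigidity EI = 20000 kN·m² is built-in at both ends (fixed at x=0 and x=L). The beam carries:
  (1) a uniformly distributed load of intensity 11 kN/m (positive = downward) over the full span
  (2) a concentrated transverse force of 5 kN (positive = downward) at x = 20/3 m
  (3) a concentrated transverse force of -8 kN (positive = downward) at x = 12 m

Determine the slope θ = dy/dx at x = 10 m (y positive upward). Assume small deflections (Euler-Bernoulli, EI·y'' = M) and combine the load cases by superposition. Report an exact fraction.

θ(10) = 1489/1350000 rad

Load 1 — uniform load w=11 kN/m over full span:
  θ_1 = -wx(L-x)(L-2x)/(12EI) = -11·10·(20-10)·(20-2·10)/(12·20000) = 0 rad
Load 2 — point force P=5 kN at a=20/3 m (b=L-a=40/3):
  θ_2 = Pa²(L-x)(2bL-(3b+a)(L-x))/(2L³EI)  [x>a] = 5·(20/3)²·(20-10)·(2·(40/3)·20-(3·(40/3)+(20/3))·(20-10))/(2·20³·20000) = 1/2160 rad
Load 3 — point force P=-8 kN at a=12 m (b=L-a=8):
  θ_3 = -Pb²x(2aL-(3a+b)x)/(2L³EI)  [x≤a] = -(-8)·8²·10·(2·12·20-(3·12+8)·10)/(2·20³·20000) = 2/3125 rad
Superposition: θ = Σ θ_i = 1489/1350000 rad ≈ 0.001103 rad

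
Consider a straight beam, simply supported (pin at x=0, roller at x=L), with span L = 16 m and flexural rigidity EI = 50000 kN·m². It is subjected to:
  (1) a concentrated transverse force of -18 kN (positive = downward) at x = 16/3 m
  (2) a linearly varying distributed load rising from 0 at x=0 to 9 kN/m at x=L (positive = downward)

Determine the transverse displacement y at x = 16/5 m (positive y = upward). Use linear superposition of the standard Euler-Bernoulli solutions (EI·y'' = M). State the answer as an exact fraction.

y(16/5) = -11597824/439453125 m

Load 1 — point force P=-18 kN at a=16/3 m (b=L-a=32/3):
  y_1 = -Pbx(L²-b²-x²)/(6LEI)  [x≤a] = -(-18)·(32/3)·(16/5)·(16²-(32/3)²-(16/5)²)/(6·16·50000) = 59392/3515625 m
Load 2 — triangular load w₀=9 kN/m (0→w₀ over full span):
  y_2 = -w₀x(7L⁴-10L²x²+3x⁴)/(360LEI) = -9·(16/5)·(7·16⁴-10·16²·(16/5)²+3·(16/5)⁴)/(360·16·50000) = -2113536/48828125 m
Superposition: y = Σ y_i = -11597824/439453125 m ≈ -0.026391 m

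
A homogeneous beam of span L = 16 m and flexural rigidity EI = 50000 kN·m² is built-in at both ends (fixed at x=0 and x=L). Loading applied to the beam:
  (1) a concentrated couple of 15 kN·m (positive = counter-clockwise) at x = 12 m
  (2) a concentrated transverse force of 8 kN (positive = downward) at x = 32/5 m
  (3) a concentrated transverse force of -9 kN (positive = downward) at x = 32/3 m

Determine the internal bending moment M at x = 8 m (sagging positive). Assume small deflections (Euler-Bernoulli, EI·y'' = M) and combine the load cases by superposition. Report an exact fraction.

M(8) = 599/100 kN·m

Load 1 — applied couple M₀=15 kN·m at a=12 m (b=L-a=4):
  M_1 = R_Ax - M_A  [x≤a] with R_A=135/128, M_A=75/16 = (135/128)·8 - (75/16) = 15/4 kN·m
Load 2 — point force P=8 kN at a=32/5 m (b=L-a=48/5):
  M_2 = Pa²(a+3b)(L-x)/L³ - Pa²b/L²  [x>a] = 8·(32/5)²·((32/5)+3·(48/5))·(16-8)/16³ - 8·(32/5)²·(48/5)/16² = 256/25 kN·m
Load 3 — point force P=-9 kN at a=32/3 m (b=L-a=16/3):
  M_3 = Pb²(3a+b)x/L³ - Pab²/L²  [x≤a] = (-9)·(16/3)²·(3·(32/3)+(16/3))·8/16³ - (-9)·(32/3)·(16/3)²/16² = -8 kN·m
Superposition: M = Σ M_i = 599/100 kN·m ≈ 5.990000 kN·m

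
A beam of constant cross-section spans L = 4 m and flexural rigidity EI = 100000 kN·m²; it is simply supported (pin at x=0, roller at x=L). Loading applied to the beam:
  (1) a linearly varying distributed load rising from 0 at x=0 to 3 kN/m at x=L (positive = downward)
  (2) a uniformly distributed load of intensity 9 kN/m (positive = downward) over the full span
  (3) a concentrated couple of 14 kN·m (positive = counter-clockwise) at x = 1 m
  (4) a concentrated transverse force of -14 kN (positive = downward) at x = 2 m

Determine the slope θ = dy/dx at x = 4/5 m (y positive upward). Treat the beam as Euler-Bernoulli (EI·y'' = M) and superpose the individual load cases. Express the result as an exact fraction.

Load 1 — triangular load w₀=3 kN/m (0→w₀ over full span):
  θ_1 = -w₀(7L⁴-30L²x²+15x⁴)/(360LEI) = -3·(7·4⁴-30·4²·(4/5)²+15·(4/5)⁴)/(360·4·100000) = -182/5859375 rad
Load 2 — uniform load w=9 kN/m over full span:
  θ_2 = -w(L³-6Lx²+4x³)/(24EI) = -9·(4³-6·4·(4/5)²+4·(4/5)³)/(24·100000) = -297/1562500 rad
Load 3 — applied couple M₀=14 kN·m at a=1 m (b=L-a=3):
  θ_3 = (M₀x²/(2L)+C₁)/EI  [x≤a] with C₁=M₀(3b²-L²)/(6L)=77/12 = (14·(4/5)²/(2·4)+(77/12))/100000 = 2261/30000000 rad
Load 4 — point force P=-14 kN at a=2 m (b=L-a=2):
  θ_4 = -Pb(L²-b²-3x²)/(6LEI)  [x≤a] = -(-14)·2·(4²-2²-3·(4/5)²)/(6·4·100000) = 147/1250000 rad
Superposition: θ = Σ θ_i = -21131/750000000 rad ≈ -0.000028 rad

θ(4/5) = -21131/750000000 rad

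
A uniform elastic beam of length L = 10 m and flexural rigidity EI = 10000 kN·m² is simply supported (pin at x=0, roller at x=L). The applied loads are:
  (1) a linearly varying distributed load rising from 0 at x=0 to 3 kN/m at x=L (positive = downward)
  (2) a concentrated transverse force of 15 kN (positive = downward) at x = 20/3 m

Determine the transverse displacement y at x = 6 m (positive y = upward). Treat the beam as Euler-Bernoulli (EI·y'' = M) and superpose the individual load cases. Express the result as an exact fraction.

Load 1 — triangular load w₀=3 kN/m (0→w₀ over full span):
  y_1 = -w₀x(7L⁴-10L²x²+3x⁴)/(360LEI) = -3·6·(7·10⁴-10·10²·6²+3·6⁴)/(360·10·10000) = -296/15625 m
Load 2 — point force P=15 kN at a=20/3 m (b=L-a=10/3):
  y_2 = -Pbx(L²-b²-x²)/(6LEI)  [x≤a] = -15·(10/3)·6·(10²-(10/3)²-6²)/(6·10·10000) = -119/4500 m
Superposition: y = Σ y_i = -25531/562500 m ≈ -0.045388 m

y(6) = -25531/562500 m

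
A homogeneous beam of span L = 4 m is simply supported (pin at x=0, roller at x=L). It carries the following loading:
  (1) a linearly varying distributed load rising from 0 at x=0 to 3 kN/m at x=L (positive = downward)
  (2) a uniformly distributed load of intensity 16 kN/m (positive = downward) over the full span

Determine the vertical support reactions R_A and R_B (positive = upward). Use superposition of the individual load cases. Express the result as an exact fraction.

R_A = 34 kN, R_B = 36 kN

Load 1 — triangular load w₀=3 kN/m (0→w₀ over full span):
  R_A = w₀L/6 = 3·4/6 = 2 kN
  R_B = w₀L/3 = 3·4/3 = 4 kN
Load 2 — uniform load w=16 kN/m over full span:
  R_A = wL/2 = 16·4/2 = 32 kN
  R_B = wL/2 = 16·4/2 = 32 kN
Superposition: R_A = 34 kN, R_B = 36 kN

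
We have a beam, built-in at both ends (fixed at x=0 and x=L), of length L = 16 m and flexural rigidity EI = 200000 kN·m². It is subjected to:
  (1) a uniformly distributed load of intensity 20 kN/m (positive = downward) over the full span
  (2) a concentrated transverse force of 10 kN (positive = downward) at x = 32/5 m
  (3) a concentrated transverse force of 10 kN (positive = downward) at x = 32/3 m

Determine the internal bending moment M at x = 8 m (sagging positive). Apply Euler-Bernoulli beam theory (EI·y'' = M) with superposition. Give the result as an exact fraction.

Load 1 — uniform load w=20 kN/m over full span:
  M_1 = wLx/2 - wL²/12 - wx²/2 = 20·16·8/2 - 20·16²/12 - 20·8²/2 = 640/3 kN·m
Load 2 — point force P=10 kN at a=32/5 m (b=L-a=48/5):
  M_2 = Pa²(a+3b)(L-x)/L³ - Pa²b/L²  [x>a] = 10·(32/5)²·((32/5)+3·(48/5))·(16-8)/16³ - 10·(32/5)²·(48/5)/16² = 64/5 kN·m
Load 3 — point force P=10 kN at a=32/3 m (b=L-a=16/3):
  M_3 = Pb²(3a+b)x/L³ - Pab²/L²  [x≤a] = 10·(16/3)²·(3·(32/3)+(16/3))·8/16³ - 10·(32/3)·(16/3)²/16² = 80/9 kN·m
Superposition: M = Σ M_i = 10576/45 kN·m ≈ 235.022222 kN·m

M(8) = 10576/45 kN·m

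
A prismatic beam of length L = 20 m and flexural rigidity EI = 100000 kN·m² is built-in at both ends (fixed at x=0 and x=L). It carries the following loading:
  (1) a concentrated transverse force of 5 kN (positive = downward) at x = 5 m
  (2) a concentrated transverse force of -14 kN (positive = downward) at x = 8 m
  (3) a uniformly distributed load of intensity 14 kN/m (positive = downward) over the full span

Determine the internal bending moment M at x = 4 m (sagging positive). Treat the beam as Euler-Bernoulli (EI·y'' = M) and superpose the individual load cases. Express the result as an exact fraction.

Load 1 — point force P=5 kN at a=5 m (b=L-a=15):
  M_1 = Pb²(3a+b)x/L³ - Pab²/L²  [x≤a] = 5·15²·(3·5+15)·4/20³ - 5·5·15²/20² = 45/16 kN·m
Load 2 — point force P=-14 kN at a=8 m (b=L-a=12):
  M_2 = Pb²(3a+b)x/L³ - Pab²/L²  [x≤a] = (-14)·12²·(3·8+12)·4/20³ - (-14)·8·12²/20² = 504/125 kN·m
Load 3 — uniform load w=14 kN/m over full span:
  M_3 = wLx/2 - wL²/12 - wx²/2 = 14·20·4/2 - 14·20²/12 - 14·4²/2 = -56/3 kN·m
Superposition: M = Σ M_i = -70933/6000 kN·m ≈ -11.822167 kN·m

M(4) = -70933/6000 kN·m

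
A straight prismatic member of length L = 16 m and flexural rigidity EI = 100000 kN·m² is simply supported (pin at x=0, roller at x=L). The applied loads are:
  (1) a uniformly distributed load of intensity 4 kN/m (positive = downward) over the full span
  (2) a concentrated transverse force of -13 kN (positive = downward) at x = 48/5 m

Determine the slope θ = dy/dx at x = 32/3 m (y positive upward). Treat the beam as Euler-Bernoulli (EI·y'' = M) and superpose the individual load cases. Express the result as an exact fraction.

Load 1 — uniform load w=4 kN/m over full span:
  θ_1 = -w(L³-6Lx²+4x³)/(24EI) = -4·(16³-6·16·(32/3)²+4·(32/3)³)/(24·100000) = 832/253125 rad
Load 2 — point force P=-13 kN at a=48/5 m (b=L-a=32/5):
  θ_2 = -Pa(2L²-6Lx+3x²+a²)/(6LEI)  [x>a] = -(-13)·(48/5)·(2·16²-6·16·(32/3)+3·(32/3)²+(48/5)²)/(6·16·100000) = -1196/1171875 rad
Superposition: θ = Σ θ_i = 71708/31640625 rad ≈ 0.002266 rad

θ(32/3) = 71708/31640625 rad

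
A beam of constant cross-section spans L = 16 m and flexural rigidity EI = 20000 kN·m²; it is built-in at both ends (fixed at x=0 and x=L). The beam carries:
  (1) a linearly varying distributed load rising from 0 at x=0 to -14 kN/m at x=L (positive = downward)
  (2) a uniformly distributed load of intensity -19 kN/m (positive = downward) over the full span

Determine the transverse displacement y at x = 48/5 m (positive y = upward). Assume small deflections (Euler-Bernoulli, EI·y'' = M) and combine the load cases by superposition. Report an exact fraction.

y(48/5) = 2018304/9765625 m

Load 1 — triangular load w₀=-14 kN/m (0→w₀ over full span):
  y_1 = -w₀x²(L-x)²(x+2L)/(120LEI) = -(-14)·(48/5)²·(16-(48/5))²·((48/5)+2·16)/(120·16·20000) = 559104/9765625 m
Load 2 — uniform load w=-19 kN/m over full span:
  y_2 = -wx²(L-x)²/(24EI) = -(-19)·(48/5)²·(16-(48/5))²/(24·20000) = 58368/390625 m
Superposition: y = Σ y_i = 2018304/9765625 m ≈ 0.206674 m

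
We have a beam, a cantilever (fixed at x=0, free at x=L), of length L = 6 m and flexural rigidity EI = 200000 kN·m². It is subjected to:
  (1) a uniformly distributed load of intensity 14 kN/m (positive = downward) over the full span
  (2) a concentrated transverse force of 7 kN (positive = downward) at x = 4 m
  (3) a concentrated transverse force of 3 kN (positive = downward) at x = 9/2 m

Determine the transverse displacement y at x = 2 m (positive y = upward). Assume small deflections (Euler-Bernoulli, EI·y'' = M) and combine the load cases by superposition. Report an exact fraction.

y(2) = -471/200000 m

Load 1 — uniform load w=14 kN/m over full span:
  y_1 = -wx²(x²-4Lx+6L²)/(24EI) = -14·2²·(2²-4·6·2+6·6²)/(24·200000) = -301/150000 m
Load 2 — point force P=7 kN at a=4 m (b=L-a=2):
  y_2 = -Px²(3a-x)/(6EI)  [x≤a] = -7·2²·(3·4-2)/(6·200000) = -7/30000 m
Load 3 — point force P=3 kN at a=9/2 m (b=L-a=3/2):
  y_3 = -Px²(3a-x)/(6EI)  [x≤a] = -3·2²·(3·(9/2)-2)/(6·200000) = -23/200000 m
Superposition: y = Σ y_i = -471/200000 m ≈ -0.002355 m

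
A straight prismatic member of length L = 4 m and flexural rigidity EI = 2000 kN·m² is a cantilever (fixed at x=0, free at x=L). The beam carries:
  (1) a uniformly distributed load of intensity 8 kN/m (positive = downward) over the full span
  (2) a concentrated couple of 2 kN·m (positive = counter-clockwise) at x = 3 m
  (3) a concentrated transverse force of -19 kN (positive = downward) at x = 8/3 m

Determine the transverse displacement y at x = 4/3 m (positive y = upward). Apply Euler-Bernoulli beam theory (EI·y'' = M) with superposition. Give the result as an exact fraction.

Load 1 — uniform load w=8 kN/m over full span:
  y_1 = -wx²(x²-4Lx+6L²)/(24EI) = -8·(4/3)²·((4/3)²-4·4·(4/3)+6·4²)/(24·2000) = -688/30375 m
Load 2 — applied couple M₀=2 kN·m at a=3 m (b=L-a=1):
  y_2 = M₀x²/(2EI)  [x≤a] = 2·(4/3)²/(2·2000) = 1/1125 m
Load 3 — point force P=-19 kN at a=8/3 m (b=L-a=4/3):
  y_3 = -Px²(3a-x)/(6EI)  [x≤a] = -(-19)·(4/3)²·(3·(8/3)-(4/3))/(6·2000) = 38/2025 m
Superposition: y = Σ y_i = -91/30375 m ≈ -0.002996 m

y(4/3) = -91/30375 m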